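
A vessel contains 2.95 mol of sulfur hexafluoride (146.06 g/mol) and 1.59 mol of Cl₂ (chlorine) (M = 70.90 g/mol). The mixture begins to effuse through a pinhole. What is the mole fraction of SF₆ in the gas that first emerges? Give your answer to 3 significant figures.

0.564

Rate_i ∝ x_i/√M_i (Graham's law weighted by mole fraction), so the effusate composition follows n_i/√M_i.
Mole fraction of SF₆ in the effusate = (n_SF₆/√M_SF₆) / (n_SF₆/√M_SF₆ + n_Cl₂/√M_Cl₂)
= (2.95/√146.06) / (2.95/√146.06 + 1.59/√70.90) = 0.2441/(0.2441 + 0.1888) = 0.564.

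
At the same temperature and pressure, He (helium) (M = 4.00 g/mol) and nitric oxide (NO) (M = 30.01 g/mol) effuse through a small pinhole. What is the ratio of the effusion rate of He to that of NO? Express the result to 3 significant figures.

Graham's law gives rate_He/rate_NO = √(M_NO/M_He) = √(30.01/4.00) = √7.503 = 2.74.

2.74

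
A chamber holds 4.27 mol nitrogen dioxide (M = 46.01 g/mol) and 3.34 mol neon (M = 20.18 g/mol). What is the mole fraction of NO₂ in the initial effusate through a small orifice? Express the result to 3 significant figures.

Each component's effusion rate ∝ (its partial pressure)·(1/√M) ∝ n_i/√M_i.
x_NO₂(eff) = (n_NO₂/√M_NO₂) / (n_NO₂/√M_NO₂ + n_Ne/√M_Ne)
= (4.27/√46.01) / (4.27/√46.01 + 3.34/√20.18) = 0.6295/(0.6295 + 0.7435) = 0.458.

0.458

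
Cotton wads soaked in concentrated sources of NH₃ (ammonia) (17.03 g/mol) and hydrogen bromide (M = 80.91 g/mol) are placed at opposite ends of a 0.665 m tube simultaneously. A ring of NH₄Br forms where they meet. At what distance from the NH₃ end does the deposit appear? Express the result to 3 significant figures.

0.456 m

Graham's law gives d_NH₃/d_HBr = rate_NH₃/rate_HBr = √(M_HBr/M_NH₃) = √(80.91/17.03) = 2.180.
With d_NH₃ + d_HBr = 0.665 m, d_HBr = 0.665/(1 + 2.180) = 0.2091 m.
d_NH₃ = 0.665 − 0.2091 = 0.456 m.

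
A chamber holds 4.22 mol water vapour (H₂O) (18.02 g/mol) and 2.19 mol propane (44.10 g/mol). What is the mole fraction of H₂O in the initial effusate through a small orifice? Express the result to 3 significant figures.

0.751

Rate_i ∝ x_i/√M_i (Graham's law weighted by mole fraction), so the effusate composition follows n_i/√M_i.
So x_H₂O in the escaping gas = (n_H₂O/√M_H₂O) / Σ(n_i/√M_i)
= (4.22/√18.02) / (4.22/√18.02 + 2.19/√44.10) = 0.9941/(0.9941 + 0.3298) = 0.751.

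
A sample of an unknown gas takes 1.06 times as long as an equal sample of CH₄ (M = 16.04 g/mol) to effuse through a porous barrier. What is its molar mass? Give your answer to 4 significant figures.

Using Graham's law: t_X/t_CH₄ = √(M_X/M_CH₄).
1.06 = √(M_X/16.04)
M_X = 16.04 × 1.06² = 16.04 × 1.124 = 18.02 g/mol

18.02 g/mol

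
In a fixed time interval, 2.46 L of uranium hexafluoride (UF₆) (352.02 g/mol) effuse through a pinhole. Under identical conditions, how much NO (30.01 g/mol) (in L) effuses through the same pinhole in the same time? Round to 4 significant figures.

8.425 L

Since effusion rate ∝ 1/√M, rate_NO/rate_UF₆ = √(M_UF₆/M_NO) = √(352.02/30.01) = √11.73 = 3.425.
So the volume for NO is 2.46 × 3.425 = 8.425 L.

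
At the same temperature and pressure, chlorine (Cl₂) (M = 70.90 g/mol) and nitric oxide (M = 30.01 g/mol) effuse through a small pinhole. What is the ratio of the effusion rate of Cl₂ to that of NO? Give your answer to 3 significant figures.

By Graham's law, rate_Cl₂/rate_NO = √(M_NO/M_Cl₂) = √(30.01/70.90) = √0.4233 = 0.651.

0.651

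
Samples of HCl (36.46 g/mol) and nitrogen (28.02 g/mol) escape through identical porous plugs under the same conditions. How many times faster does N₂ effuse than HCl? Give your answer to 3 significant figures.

1.14

From Graham's law, rate_N₂/rate_HCl = √(M_HCl/M_N₂) = √(36.46/28.02) = √1.301 = 1.14.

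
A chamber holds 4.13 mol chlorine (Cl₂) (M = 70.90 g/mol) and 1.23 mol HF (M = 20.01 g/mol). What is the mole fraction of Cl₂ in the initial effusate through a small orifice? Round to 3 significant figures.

0.641

Rate_i ∝ x_i/√M_i (Graham's law weighted by mole fraction), so the effusate composition follows n_i/√M_i.
So x_Cl₂ in the escaping gas = (n_Cl₂/√M_Cl₂) / Σ(n_i/√M_i)
= (4.13/√70.90) / (4.13/√70.90 + 1.23/√20.01) = 0.4905/(0.4905 + 0.2750) = 0.641.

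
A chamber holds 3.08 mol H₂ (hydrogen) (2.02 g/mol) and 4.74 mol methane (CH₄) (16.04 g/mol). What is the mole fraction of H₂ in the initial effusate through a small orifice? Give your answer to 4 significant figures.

Rate_i ∝ x_i/√M_i (Graham's law weighted by mole fraction), so the effusate composition follows n_i/√M_i.
So x_H₂ in the escaping gas = (n_H₂/√M_H₂) / Σ(n_i/√M_i)
= (3.08/√2.02) / (3.08/√2.02 + 4.74/√16.04) = 2.167/(2.167 + 1.184) = 0.6468.

0.6468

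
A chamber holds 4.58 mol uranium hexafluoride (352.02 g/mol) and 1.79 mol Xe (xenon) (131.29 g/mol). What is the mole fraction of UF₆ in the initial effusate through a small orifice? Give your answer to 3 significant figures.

Effusion rate of each component ∝ n_i/√M_i (partial pressure × 1/√M).
x_UF₆(eff) = (n_UF₆/√M_UF₆) / (n_UF₆/√M_UF₆ + n_Xe/√M_Xe)
= (4.58/√352.02) / (4.58/√352.02 + 1.79/√131.29) = 0.2441/(0.2441 + 0.1562) = 0.610.

0.610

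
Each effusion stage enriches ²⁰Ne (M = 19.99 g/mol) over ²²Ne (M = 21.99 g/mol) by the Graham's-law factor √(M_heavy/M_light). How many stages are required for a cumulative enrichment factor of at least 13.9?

Single-stage factor α = √(21.99/19.99), so ln α = ½ ln(1.10005) = 0.04768.
Need α^N ≥ 13.9 ⇒ N ≥ ln(13.9) / ln α = 2.632 / 0.04768 = 55.20.
Rounding up, N = 56 stages.

56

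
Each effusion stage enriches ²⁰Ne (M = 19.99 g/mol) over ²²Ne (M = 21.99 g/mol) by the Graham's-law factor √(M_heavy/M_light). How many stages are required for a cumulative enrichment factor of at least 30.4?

With α = √(21.99/19.99) per stage, ln α = ½ ln(1.10005) = 0.04768.
Need α^N ≥ 30.4 ⇒ N ≥ ln(30.4) / ln α = 3.414 / 0.04768 = 71.61.
Minimum whole number of stages: N = 72.

72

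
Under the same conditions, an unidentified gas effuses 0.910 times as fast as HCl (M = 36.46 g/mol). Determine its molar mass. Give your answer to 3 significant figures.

44.0 g/mol

By Graham's law, rate_X/rate_HCl = √(M_HCl/M_X).
0.910 = √(36.46/M_X)
M_X = 36.46 / 0.910² = 36.46 / 0.8281 = 44.0 g/mol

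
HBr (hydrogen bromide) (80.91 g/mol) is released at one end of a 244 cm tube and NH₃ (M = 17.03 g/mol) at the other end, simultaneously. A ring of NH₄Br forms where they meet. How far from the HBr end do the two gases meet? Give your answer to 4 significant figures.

Distances travelled in equal time are proportional to diffusion rates, so d_HBr/d_NH₃ = √(M_NH₃/M_HBr) = √(17.03/80.91) = 0.4588.
With d_HBr + d_NH₃ = 244 cm, d_NH₃ = 244/(1 + 0.4588) = 167.3 cm.
d_HBr = 244 − 167.3 = 76.74 cm.

76.74 cm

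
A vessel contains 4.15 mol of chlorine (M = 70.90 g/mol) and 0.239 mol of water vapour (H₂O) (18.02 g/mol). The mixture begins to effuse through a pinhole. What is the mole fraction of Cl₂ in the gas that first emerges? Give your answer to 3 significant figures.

0.897

The effusion rate of species i is ∝ p_i/√M_i ∝ n_i/√M_i.
x_Cl₂(eff) = (n_Cl₂/√M_Cl₂) / (n_Cl₂/√M_Cl₂ + n_H₂O/√M_H₂O)
= (4.15/√70.90) / (4.15/√70.90 + 0.239/√18.02) = 0.4929/(0.4929 + 0.05630) = 0.897.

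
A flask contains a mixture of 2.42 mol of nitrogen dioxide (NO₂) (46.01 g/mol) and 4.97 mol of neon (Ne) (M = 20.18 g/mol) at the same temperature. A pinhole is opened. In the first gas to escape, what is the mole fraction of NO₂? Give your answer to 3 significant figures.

Rate_i ∝ x_i/√M_i (Graham's law weighted by mole fraction), so the effusate composition follows n_i/√M_i.
x_NO₂(eff) = (n_NO₂/√M_NO₂) / (n_NO₂/√M_NO₂ + n_Ne/√M_Ne)
= (2.42/√46.01) / (2.42/√46.01 + 4.97/√20.18) = 0.3568/(0.3568 + 1.106) = 0.244.

0.244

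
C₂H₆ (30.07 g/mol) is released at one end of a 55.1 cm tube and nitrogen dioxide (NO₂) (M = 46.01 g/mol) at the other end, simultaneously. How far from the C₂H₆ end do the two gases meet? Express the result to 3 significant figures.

Graham's law gives d_C₂H₆/d_NO₂ = rate_C₂H₆/rate_NO₂ = √(M_NO₂/M_C₂H₆) = √(46.01/30.07) = 1.237.
With d_C₂H₆ + d_NO₂ = 55.1 cm, d_NO₂ = 55.1/(1 + 1.237) = 24.63 cm.
d_C₂H₆ = 55.1 − 24.63 = 30.5 cm.

30.5 cm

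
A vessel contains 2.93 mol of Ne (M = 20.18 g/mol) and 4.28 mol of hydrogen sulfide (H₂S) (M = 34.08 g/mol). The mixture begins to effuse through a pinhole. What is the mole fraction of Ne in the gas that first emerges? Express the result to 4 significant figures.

Rate_i ∝ x_i/√M_i (Graham's law weighted by mole fraction), so the effusate composition follows n_i/√M_i.
So x_Ne in the escaping gas = (n_Ne/√M_Ne) / Σ(n_i/√M_i)
= (2.93/√20.18) / (2.93/√20.18 + 4.28/√34.08) = 0.6522/(0.6522 + 0.7332) = 0.4708.

0.4708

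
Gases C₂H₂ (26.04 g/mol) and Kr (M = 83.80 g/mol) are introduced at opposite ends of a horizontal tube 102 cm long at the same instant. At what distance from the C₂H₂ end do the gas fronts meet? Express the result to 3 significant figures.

65.5 cm

Distances travelled in equal time are proportional to diffusion rates, so d_C₂H₂/d_Kr = √(M_Kr/M_C₂H₂) = √(83.80/26.04) = 1.794.
With d_C₂H₂ + d_Kr = 102 cm, d_Kr = 102/(1 + 1.794) = 36.51 cm.
d_C₂H₂ = 102 − 36.51 = 65.5 cm.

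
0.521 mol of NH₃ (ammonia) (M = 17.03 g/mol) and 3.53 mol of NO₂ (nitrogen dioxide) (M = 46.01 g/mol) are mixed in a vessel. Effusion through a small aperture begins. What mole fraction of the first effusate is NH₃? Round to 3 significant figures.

0.195

Rate_i ∝ x_i/√M_i (Graham's law weighted by mole fraction), so the effusate composition follows n_i/√M_i.
Mole fraction of NH₃ in the effusate = (n_NH₃/√M_NH₃) / (n_NH₃/√M_NH₃ + n_NO₂/√M_NO₂)
= (0.521/√17.03) / (0.521/√17.03 + 3.53/√46.01) = 0.1262/(0.1262 + 0.5204) = 0.195.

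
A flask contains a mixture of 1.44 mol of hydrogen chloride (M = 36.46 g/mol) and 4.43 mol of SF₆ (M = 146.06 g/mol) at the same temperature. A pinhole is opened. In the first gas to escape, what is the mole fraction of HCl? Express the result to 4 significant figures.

Each component's effusion rate ∝ (its partial pressure)·(1/√M) ∝ n_i/√M_i.
x_HCl(eff) = (n_HCl/√M_HCl) / (n_HCl/√M_HCl + n_SF₆/√M_SF₆)
= (1.44/√36.46) / (1.44/√36.46 + 4.43/√146.06) = 0.2385/(0.2385 + 0.3666) = 0.3942.

0.3942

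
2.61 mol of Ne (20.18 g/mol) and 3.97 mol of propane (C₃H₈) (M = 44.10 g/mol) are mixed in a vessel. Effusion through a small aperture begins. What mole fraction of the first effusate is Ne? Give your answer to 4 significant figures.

0.4929

Rate_i ∝ x_i/√M_i (Graham's law weighted by mole fraction), so the effusate composition follows n_i/√M_i.
So x_Ne in the escaping gas = (n_Ne/√M_Ne) / Σ(n_i/√M_i)
= (2.61/√20.18) / (2.61/√20.18 + 3.97/√44.10) = 0.5810/(0.5810 + 0.5978) = 0.4929.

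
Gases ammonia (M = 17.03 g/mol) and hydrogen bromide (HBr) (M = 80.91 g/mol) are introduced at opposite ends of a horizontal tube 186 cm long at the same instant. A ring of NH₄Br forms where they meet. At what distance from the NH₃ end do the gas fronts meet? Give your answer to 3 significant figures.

The fronts meet when d_NH₃ + d_HBr = L with d_NH₃/d_HBr = √(M_HBr/M_NH₃) (Graham's law). Here √(M_HBr/M_NH₃) = √(80.91/17.03) = 2.180.
With d_NH₃ + d_HBr = 186 cm, d_HBr = 186/(1 + 2.180) = 58.50 cm.
d_NH₃ = 186 − 58.50 = 128 cm.

128 cm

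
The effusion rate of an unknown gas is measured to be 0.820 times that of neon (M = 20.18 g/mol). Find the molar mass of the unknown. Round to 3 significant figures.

Using Graham's law: rate_X/rate_Ne = √(M_Ne/M_X).
0.820 = √(20.18/M_X)
M_X = 20.18 / 0.820² = 20.18 / 0.6724 = 30.0 g/mol

30.0 g/mol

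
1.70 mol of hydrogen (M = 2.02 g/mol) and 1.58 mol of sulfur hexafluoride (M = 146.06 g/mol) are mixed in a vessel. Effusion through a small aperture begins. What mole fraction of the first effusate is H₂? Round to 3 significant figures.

Rate_i ∝ x_i/√M_i (Graham's law weighted by mole fraction), so the effusate composition follows n_i/√M_i.
So x_H₂ in the escaping gas = (n_H₂/√M_H₂) / Σ(n_i/√M_i)
= (1.70/√2.02) / (1.70/√2.02 + 1.58/√146.06) = 1.196/(1.196 + 0.1307) = 0.901.

0.901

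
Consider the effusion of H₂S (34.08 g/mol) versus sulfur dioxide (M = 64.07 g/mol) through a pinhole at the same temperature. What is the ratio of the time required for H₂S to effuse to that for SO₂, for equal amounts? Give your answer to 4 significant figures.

0.7293

Graham's law gives t_H₂S/t_SO₂ = √(M_H₂S/M_SO₂) = √(34.08/64.07) = √0.5319 = 0.7293.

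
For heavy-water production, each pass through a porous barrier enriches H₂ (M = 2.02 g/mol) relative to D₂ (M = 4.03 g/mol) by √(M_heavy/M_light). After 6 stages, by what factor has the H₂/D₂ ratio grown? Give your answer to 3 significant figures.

7.94

Overall factor = α^6 with α = √(4.03/2.02), i.e. (4.03/2.02)^(6/2).
= 1.99505^3 = 7.94.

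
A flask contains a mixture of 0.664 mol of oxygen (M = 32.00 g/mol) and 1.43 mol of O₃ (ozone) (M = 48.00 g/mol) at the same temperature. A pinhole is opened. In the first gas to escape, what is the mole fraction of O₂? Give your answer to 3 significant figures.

Rate_i ∝ x_i/√M_i (Graham's law weighted by mole fraction), so the effusate composition follows n_i/√M_i.
So x_O₂ in the escaping gas = (n_O₂/√M_O₂) / Σ(n_i/√M_i)
= (0.664/√32.00) / (0.664/√32.00 + 1.43/√48.00) = 0.1174/(0.1174 + 0.2064) = 0.363.

0.363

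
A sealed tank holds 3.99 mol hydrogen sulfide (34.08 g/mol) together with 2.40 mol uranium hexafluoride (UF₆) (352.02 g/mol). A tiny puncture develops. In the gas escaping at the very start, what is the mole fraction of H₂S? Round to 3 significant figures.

0.842

Each component's effusion rate ∝ (its partial pressure)·(1/√M) ∝ n_i/√M_i.
x_H₂S(eff) = (n_H₂S/√M_H₂S) / (n_H₂S/√M_H₂S + n_UF₆/√M_UF₆)
= (3.99/√34.08) / (3.99/√34.08 + 2.40/√352.02) = 0.6835/(0.6835 + 0.1279) = 0.842.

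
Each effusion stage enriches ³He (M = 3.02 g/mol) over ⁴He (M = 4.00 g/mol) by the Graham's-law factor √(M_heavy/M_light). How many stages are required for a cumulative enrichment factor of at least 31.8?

25

With α = √(4.00/3.02) per stage, ln α = ½ ln(1.32450) = 0.1405.
Need α^N ≥ 31.8 ⇒ N ≥ ln(31.8) / ln α = 3.459 / 0.1405 = 24.62.
Rounding up, N = 25 stages.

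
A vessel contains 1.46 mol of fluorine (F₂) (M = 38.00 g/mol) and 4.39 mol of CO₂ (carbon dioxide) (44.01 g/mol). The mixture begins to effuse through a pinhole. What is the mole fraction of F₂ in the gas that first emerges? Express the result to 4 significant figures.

0.2636

Rate_i ∝ x_i/√M_i (Graham's law weighted by mole fraction), so the effusate composition follows n_i/√M_i.
So x_F₂ in the escaping gas = (n_F₂/√M_F₂) / Σ(n_i/√M_i)
= (1.46/√38.00) / (1.46/√38.00 + 4.39/√44.01) = 0.2368/(0.2368 + 0.6617) = 0.2636.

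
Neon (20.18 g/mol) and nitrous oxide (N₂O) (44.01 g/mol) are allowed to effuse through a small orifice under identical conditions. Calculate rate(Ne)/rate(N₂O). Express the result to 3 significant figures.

Graham's law gives rate_Ne/rate_N₂O = √(M_N₂O/M_Ne) = √(44.01/20.18) = √2.181 = 1.48.

1.48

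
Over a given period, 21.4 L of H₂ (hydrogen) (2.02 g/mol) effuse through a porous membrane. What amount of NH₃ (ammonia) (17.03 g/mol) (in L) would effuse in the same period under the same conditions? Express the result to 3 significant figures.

7.37 L

Since effusion rate ∝ 1/√M, rate_NH₃/rate_H₂ = √(M_H₂/M_NH₃) = √(2.02/17.03) = √0.1186 = 0.3444.
So the volume for NH₃ is 21.4 × 0.3444 = 7.37 L.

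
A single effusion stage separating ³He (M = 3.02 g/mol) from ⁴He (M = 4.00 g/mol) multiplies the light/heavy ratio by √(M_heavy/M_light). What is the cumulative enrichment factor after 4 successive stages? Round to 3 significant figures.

1.75

Each stage multiplies the ratio by α = √(4.00/3.02), so after 4 stages the overall factor is α^4 = (4.00/3.02)^(4/2).
= 1.32450^2 = 1.75.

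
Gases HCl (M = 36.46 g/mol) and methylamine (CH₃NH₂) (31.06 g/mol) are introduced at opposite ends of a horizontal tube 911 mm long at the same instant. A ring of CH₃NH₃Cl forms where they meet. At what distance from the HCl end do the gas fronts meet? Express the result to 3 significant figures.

Distances travelled in equal time are proportional to diffusion rates, so d_HCl/d_CH₃NH₂ = √(M_CH₃NH₂/M_HCl) = √(31.06/36.46) = 0.9230.
With d_HCl + d_CH₃NH₂ = 911 mm, d_CH₃NH₂ = 911/(1 + 0.9230) = 473.7 mm.
d_HCl = 911 − 473.7 = 437 mm.

437 mm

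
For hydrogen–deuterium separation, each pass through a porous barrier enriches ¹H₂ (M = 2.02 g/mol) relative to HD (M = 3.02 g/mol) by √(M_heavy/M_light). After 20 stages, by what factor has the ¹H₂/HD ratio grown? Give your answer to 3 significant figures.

55.8

The single-stage factor is √(M_heavy/M_light), so 20 stages give [√(3.02/2.02)]^20 = (3.02/2.02)^(20/2).
= 1.49505^10 = 55.8.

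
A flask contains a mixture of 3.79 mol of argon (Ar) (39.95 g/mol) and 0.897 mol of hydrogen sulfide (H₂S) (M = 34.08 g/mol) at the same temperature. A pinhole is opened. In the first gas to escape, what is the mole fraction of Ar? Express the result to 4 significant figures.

Each component's effusion rate ∝ (its partial pressure)·(1/√M) ∝ n_i/√M_i.
x_Ar(eff) = (n_Ar/√M_Ar) / (n_Ar/√M_Ar + n_H₂S/√M_H₂S)
= (3.79/√39.95) / (3.79/√39.95 + 0.897/√34.08) = 0.5996/(0.5996 + 0.1537) = 0.7960.

0.7960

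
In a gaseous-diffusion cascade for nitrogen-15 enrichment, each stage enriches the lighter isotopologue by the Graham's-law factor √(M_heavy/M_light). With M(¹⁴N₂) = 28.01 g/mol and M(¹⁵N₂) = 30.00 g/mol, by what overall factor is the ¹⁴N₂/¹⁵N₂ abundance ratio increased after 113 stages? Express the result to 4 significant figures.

Each stage multiplies the ratio by α = √(30.00/28.01), so after 113 stages the overall factor is α^113 = (30.00/28.01)^(113/2).
= 1.07105^(113/2) = 48.32.

48.32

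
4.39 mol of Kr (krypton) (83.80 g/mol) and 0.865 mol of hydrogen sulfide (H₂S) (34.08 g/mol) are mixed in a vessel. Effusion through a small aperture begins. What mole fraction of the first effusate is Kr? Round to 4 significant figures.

0.7640

The effusion rate of species i is ∝ p_i/√M_i ∝ n_i/√M_i.
Mole fraction of Kr in the effusate = (n_Kr/√M_Kr) / (n_Kr/√M_Kr + n_H₂S/√M_H₂S)
= (4.39/√83.80) / (4.39/√83.80 + 0.865/√34.08) = 0.4796/(0.4796 + 0.1482) = 0.7640.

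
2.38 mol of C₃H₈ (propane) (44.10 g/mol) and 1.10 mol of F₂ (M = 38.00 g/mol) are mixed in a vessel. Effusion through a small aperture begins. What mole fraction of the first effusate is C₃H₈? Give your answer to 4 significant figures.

Effusion rate of each component ∝ n_i/√M_i (partial pressure × 1/√M).
Mole fraction of C₃H₈ in the effusate = (n_C₃H₈/√M_C₃H₈) / (n_C₃H₈/√M_C₃H₈ + n_F₂/√M_F₂)
= (2.38/√44.10) / (2.38/√44.10 + 1.10/√38.00) = 0.3584/(0.3584 + 0.1784) = 0.6676.

0.6676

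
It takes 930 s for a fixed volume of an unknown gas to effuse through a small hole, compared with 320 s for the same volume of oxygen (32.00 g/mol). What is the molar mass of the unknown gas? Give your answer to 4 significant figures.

Since effusion rate ∝ 1/√M, t_X/t_O₂ = √(M_X/M_O₂).
930/320 = 2.906 = √(M_X/32.00)
M_X = 32.00 × 2.906² = 32.00 × 8.446 = 270.3 g/mol

270.3 g/mol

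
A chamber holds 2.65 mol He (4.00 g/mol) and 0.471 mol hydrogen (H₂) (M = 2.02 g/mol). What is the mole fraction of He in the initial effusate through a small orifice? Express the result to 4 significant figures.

Each component's effusion rate ∝ (its partial pressure)·(1/√M) ∝ n_i/√M_i.
So x_He in the escaping gas = (n_He/√M_He) / Σ(n_i/√M_i)
= (2.65/√4.00) / (2.65/√4.00 + 0.471/√2.02) = 1.325/(1.325 + 0.3314) = 0.7999.

0.7999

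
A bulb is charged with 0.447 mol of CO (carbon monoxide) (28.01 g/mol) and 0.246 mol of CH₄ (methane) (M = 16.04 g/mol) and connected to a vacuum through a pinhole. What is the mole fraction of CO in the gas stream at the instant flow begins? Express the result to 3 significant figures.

Effusion rate of each component ∝ n_i/√M_i (partial pressure × 1/√M).
x_CO(eff) = (n_CO/√M_CO) / (n_CO/√M_CO + n_CH₄/√M_CH₄)
= (0.447/√28.01) / (0.447/√28.01 + 0.246/√16.04) = 0.08446/(0.08446 + 0.06142) = 0.579.

0.579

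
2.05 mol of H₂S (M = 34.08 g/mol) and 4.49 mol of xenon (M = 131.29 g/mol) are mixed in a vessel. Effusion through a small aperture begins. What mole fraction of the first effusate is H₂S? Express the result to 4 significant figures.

The effusion rate of species i is ∝ p_i/√M_i ∝ n_i/√M_i.
So x_H₂S in the escaping gas = (n_H₂S/√M_H₂S) / Σ(n_i/√M_i)
= (2.05/√34.08) / (2.05/√34.08 + 4.49/√131.29) = 0.3512/(0.3512 + 0.3919) = 0.4726.

0.4726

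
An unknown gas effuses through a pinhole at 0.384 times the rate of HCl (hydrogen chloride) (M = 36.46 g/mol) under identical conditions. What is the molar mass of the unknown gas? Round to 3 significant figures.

Graham's law gives rate_X/rate_HCl = √(M_HCl/M_X).
0.384 = √(36.46/M_X)
M_X = 36.46 / 0.384² = 36.46 / 0.1475 = 247 g/mol

247 g/mol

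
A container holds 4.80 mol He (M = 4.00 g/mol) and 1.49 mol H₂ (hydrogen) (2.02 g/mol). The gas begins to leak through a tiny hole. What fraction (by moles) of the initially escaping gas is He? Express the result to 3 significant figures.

0.696

Effusion rate of each component ∝ n_i/√M_i (partial pressure × 1/√M).
So x_He in the escaping gas = (n_He/√M_He) / Σ(n_i/√M_i)
= (4.80/√4.00) / (4.80/√4.00 + 1.49/√2.02) = 2.400/(2.400 + 1.048) = 0.696.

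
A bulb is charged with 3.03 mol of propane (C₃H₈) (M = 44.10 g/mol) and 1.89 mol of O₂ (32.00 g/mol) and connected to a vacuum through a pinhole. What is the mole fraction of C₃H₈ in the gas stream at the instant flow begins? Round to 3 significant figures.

0.577

Rate_i ∝ x_i/√M_i (Graham's law weighted by mole fraction), so the effusate composition follows n_i/√M_i.
Mole fraction of C₃H₈ in the effusate = (n_C₃H₈/√M_C₃H₈) / (n_C₃H₈/√M_C₃H₈ + n_O₂/√M_O₂)
= (3.03/√44.10) / (3.03/√44.10 + 1.89/√32.00) = 0.4563/(0.4563 + 0.3341) = 0.577.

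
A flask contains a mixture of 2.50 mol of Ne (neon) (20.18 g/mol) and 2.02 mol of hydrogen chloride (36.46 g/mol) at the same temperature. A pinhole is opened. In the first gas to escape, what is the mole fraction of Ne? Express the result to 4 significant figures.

Each component's effusion rate ∝ (its partial pressure)·(1/√M) ∝ n_i/√M_i.
Mole fraction of Ne in the effusate = (n_Ne/√M_Ne) / (n_Ne/√M_Ne + n_HCl/√M_HCl)
= (2.50/√20.18) / (2.50/√20.18 + 2.02/√36.46) = 0.5565/(0.5565 + 0.3345) = 0.6246.

0.6246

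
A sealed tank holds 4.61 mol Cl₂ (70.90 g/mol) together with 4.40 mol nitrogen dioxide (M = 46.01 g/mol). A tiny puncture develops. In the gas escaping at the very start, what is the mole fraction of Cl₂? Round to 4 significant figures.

0.4577

The effusion rate of species i is ∝ p_i/√M_i ∝ n_i/√M_i.
Mole fraction of Cl₂ in the effusate = (n_Cl₂/√M_Cl₂) / (n_Cl₂/√M_Cl₂ + n_NO₂/√M_NO₂)
= (4.61/√70.90) / (4.61/√70.90 + 4.40/√46.01) = 0.5475/(0.5475 + 0.6487) = 0.4577.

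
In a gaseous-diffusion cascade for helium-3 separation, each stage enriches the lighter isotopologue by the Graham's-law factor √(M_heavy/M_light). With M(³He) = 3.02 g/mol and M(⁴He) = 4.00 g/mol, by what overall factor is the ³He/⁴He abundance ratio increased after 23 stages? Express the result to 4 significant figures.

After 23 stages the ratio has grown by (√(4.00/3.02))^23 = (4.00/3.02)^(23/2).
= 1.32450^(23/2) = 25.33.

25.33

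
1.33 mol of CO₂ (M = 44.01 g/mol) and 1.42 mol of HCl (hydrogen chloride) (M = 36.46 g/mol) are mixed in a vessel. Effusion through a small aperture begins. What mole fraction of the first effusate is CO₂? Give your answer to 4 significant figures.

The effusion rate of species i is ∝ p_i/√M_i ∝ n_i/√M_i.
So x_CO₂ in the escaping gas = (n_CO₂/√M_CO₂) / Σ(n_i/√M_i)
= (1.33/√44.01) / (1.33/√44.01 + 1.42/√36.46) = 0.2005/(0.2005 + 0.2352) = 0.4602.

0.4602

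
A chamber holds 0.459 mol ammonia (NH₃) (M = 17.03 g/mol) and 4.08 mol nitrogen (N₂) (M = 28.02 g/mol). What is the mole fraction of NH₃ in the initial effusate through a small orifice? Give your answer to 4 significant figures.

0.1261

The effusion rate of species i is ∝ p_i/√M_i ∝ n_i/√M_i.
x_NH₃(eff) = (n_NH₃/√M_NH₃) / (n_NH₃/√M_NH₃ + n_N₂/√M_N₂)
= (0.459/√17.03) / (0.459/√17.03 + 4.08/√28.02) = 0.1112/(0.1112 + 0.7708) = 0.1261.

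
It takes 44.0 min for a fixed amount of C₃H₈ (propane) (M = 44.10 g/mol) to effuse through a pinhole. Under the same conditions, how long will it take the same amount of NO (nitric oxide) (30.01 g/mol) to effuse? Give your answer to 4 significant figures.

36.30 min

From Graham's law, t_NO/t_C₃H₈ = √(M_NO/M_C₃H₈) = √(30.01/44.10) = √0.6805 = 0.8249.
So the time for NO is 44.0 × 0.8249 = 36.30 min.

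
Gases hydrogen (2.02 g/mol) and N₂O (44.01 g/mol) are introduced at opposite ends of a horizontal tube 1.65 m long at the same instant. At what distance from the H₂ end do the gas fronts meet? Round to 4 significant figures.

Graham's law gives d_H₂/d_N₂O = rate_H₂/rate_N₂O = √(M_N₂O/M_H₂) = √(44.01/2.02) = 4.668.
With d_H₂ + d_N₂O = 1.65 m, d_N₂O = 1.65/(1 + 4.668) = 0.2911 m.
d_H₂ = 1.65 − 0.2911 = 1.359 m.

1.359 m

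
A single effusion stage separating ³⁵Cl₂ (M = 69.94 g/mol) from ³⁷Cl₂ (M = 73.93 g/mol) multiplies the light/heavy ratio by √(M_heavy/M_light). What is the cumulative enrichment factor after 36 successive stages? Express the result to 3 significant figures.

2.71

After 36 stages the ratio has grown by (√(73.93/69.94))^36 = (73.93/69.94)^(36/2).
= 1.05705^18 = 2.71.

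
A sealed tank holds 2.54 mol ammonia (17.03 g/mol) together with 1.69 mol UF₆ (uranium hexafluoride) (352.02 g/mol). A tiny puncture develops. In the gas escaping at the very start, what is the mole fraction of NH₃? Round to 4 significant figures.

The effusion rate of species i is ∝ p_i/√M_i ∝ n_i/√M_i.
x_NH₃(eff) = (n_NH₃/√M_NH₃) / (n_NH₃/√M_NH₃ + n_UF₆/√M_UF₆)
= (2.54/√17.03) / (2.54/√17.03 + 1.69/√352.02) = 0.6155/(0.6155 + 0.09007) = 0.8723.

0.8723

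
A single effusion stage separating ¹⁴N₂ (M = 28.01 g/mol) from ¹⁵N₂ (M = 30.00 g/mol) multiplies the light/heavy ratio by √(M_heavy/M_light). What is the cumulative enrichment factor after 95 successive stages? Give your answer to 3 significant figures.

The single-stage factor is √(M_heavy/M_light), so 95 stages give [√(30.00/28.01)]^95 = (30.00/28.01)^(95/2).
= 1.07105^(95/2) = 26.1.

26.1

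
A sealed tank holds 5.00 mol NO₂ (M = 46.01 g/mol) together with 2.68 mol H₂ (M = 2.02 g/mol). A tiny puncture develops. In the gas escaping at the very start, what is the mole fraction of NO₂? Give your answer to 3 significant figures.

0.281

Rate_i ∝ x_i/√M_i (Graham's law weighted by mole fraction), so the effusate composition follows n_i/√M_i.
Mole fraction of NO₂ in the effusate = (n_NO₂/√M_NO₂) / (n_NO₂/√M_NO₂ + n_H₂/√M_H₂)
= (5.00/√46.01) / (5.00/√46.01 + 2.68/√2.02) = 0.7371/(0.7371 + 1.886) = 0.281.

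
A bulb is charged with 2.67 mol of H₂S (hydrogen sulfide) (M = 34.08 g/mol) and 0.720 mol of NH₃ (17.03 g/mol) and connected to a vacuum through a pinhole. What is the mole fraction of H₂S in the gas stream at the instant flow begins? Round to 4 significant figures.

0.7239

Effusion rate of each component ∝ n_i/√M_i (partial pressure × 1/√M).
Mole fraction of H₂S in the effusate = (n_H₂S/√M_H₂S) / (n_H₂S/√M_H₂S + n_NH₃/√M_NH₃)
= (2.67/√34.08) / (2.67/√34.08 + 0.720/√17.03) = 0.4574/(0.4574 + 0.1745) = 0.7239.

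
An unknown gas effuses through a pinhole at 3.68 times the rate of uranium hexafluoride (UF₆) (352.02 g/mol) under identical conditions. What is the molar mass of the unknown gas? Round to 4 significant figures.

25.99 g/mol

Since effusion rate ∝ 1/√M, rate_X/rate_UF₆ = √(M_UF₆/M_X).
3.68 = √(352.02/M_X)
M_X = 352.02 / 3.68² = 352.02 / 13.54 = 25.99 g/mol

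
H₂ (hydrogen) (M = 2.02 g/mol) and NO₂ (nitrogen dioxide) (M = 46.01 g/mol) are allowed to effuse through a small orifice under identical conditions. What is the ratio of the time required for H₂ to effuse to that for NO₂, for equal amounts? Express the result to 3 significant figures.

Using Graham's law: t_H₂/t_NO₂ = √(M_H₂/M_NO₂) = √(2.02/46.01) = √0.04390 = 0.210.

0.210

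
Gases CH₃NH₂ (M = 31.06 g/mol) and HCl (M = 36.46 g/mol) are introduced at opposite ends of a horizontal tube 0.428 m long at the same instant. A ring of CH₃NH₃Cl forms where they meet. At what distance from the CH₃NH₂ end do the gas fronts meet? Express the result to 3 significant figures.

0.223 m

In equal time, each gas travels a distance ∝ its rate ∝ 1/√M, so d_CH₃NH₂/d_HCl = √(M_HCl/M_CH₃NH₂) = √(36.46/31.06) = 1.083.
With d_CH₃NH₂ + d_HCl = 0.428 m, d_HCl = 0.428/(1 + 1.083) = 0.2054 m.
d_CH₃NH₂ = 0.428 − 0.2054 = 0.223 m.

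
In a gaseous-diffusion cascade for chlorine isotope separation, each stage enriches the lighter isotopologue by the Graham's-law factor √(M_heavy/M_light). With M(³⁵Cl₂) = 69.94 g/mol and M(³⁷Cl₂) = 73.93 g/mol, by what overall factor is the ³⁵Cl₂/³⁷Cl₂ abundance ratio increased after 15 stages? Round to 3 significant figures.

1.52

The single-stage factor is √(M_heavy/M_light), so 15 stages give [√(73.93/69.94)]^15 = (73.93/69.94)^(15/2).
= 1.05705^(15/2) = 1.52.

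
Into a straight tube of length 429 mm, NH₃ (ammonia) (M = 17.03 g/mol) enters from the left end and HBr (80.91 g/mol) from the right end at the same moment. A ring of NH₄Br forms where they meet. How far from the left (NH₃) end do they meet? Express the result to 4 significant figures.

The fronts meet when d_NH₃ + d_HBr = L with d_NH₃/d_HBr = √(M_HBr/M_NH₃) (Graham's law). Here √(M_HBr/M_NH₃) = √(80.91/17.03) = 2.180.
With d_NH₃ + d_HBr = 429 mm, d_HBr = 429/(1 + 2.180) = 134.9 mm.
d_NH₃ = 429 − 134.9 = 294.1 mm.

294.1 mm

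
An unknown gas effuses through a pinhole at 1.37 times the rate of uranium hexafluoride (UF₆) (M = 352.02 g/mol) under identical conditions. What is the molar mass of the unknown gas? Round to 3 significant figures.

Since effusion rate ∝ 1/√M, rate_X/rate_UF₆ = √(M_UF₆/M_X).
1.37 = √(352.02/M_X)
M_X = 352.02 / 1.37² = 352.02 / 1.877 = 188 g/mol

188 g/mol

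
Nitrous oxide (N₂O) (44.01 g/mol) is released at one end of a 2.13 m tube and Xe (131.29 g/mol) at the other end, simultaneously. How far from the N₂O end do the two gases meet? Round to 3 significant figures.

1.35 m

Distances travelled in equal time are proportional to diffusion rates, so d_N₂O/d_Xe = √(M_Xe/M_N₂O) = √(131.29/44.01) = 1.727.
With d_N₂O + d_Xe = 2.13 m, d_Xe = 2.13/(1 + 1.727) = 0.7810 m.
d_N₂O = 2.13 − 0.7810 = 1.35 m.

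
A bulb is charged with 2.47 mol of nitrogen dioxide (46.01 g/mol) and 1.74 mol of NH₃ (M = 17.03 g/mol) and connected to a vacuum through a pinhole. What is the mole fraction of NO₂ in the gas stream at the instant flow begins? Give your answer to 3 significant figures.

Effusion rate of each component ∝ n_i/√M_i (partial pressure × 1/√M).
Mole fraction of NO₂ in the effusate = (n_NO₂/√M_NO₂) / (n_NO₂/√M_NO₂ + n_NH₃/√M_NH₃)
= (2.47/√46.01) / (2.47/√46.01 + 1.74/√17.03) = 0.3641/(0.3641 + 0.4216) = 0.463.

0.463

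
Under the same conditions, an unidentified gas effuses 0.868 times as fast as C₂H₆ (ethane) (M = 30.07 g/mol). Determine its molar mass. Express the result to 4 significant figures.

39.91 g/mol

Graham's law gives rate_X/rate_C₂H₆ = √(M_C₂H₆/M_X).
0.868 = √(30.07/M_X)
M_X = 30.07 / 0.868² = 30.07 / 0.7534 = 39.91 g/mol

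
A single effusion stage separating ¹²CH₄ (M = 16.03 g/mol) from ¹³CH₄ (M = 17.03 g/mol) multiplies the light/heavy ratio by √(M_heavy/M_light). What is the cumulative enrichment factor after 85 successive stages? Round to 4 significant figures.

After 85 stages the ratio has grown by (√(17.03/16.03))^85 = (17.03/16.03)^(85/2).
= 1.06238^(85/2) = 13.09.

13.09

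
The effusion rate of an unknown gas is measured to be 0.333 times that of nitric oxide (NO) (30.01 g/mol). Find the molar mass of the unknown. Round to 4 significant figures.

By Graham's law, rate_X/rate_NO = √(M_NO/M_X).
0.333 = √(30.01/M_X)
M_X = 30.01 / 0.333² = 30.01 / 0.1109 = 270.6 g/mol

270.6 g/mol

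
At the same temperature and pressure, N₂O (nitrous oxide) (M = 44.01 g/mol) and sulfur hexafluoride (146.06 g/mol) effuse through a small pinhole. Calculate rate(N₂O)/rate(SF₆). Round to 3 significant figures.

By Graham's law, rate_N₂O/rate_SF₆ = √(M_SF₆/M_N₂O) = √(146.06/44.01) = √3.319 = 1.82.

1.82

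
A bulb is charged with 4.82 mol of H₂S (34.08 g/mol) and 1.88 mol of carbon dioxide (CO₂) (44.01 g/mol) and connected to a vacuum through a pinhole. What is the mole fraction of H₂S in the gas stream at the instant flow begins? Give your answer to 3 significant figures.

Rate_i ∝ x_i/√M_i (Graham's law weighted by mole fraction), so the effusate composition follows n_i/√M_i.
x_H₂S(eff) = (n_H₂S/√M_H₂S) / (n_H₂S/√M_H₂S + n_CO₂/√M_CO₂)
= (4.82/√34.08) / (4.82/√34.08 + 1.88/√44.01) = 0.8257/(0.8257 + 0.2834) = 0.744.

0.744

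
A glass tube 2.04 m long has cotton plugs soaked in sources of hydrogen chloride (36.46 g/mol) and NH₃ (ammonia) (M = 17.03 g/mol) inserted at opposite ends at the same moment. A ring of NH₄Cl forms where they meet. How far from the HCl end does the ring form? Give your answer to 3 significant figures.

0.828 m

Graham's law gives d_HCl/d_NH₃ = rate_HCl/rate_NH₃ = √(M_NH₃/M_HCl) = √(17.03/36.46) = 0.6834.
With d_HCl + d_NH₃ = 2.04 m, d_NH₃ = 2.04/(1 + 0.6834) = 1.212 m.
d_HCl = 2.04 − 1.212 = 0.828 m.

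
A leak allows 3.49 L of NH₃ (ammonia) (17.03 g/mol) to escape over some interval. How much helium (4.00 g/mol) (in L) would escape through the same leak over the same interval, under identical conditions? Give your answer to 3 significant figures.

Since effusion rate ∝ 1/√M, rate_He/rate_NH₃ = √(M_NH₃/M_He) = √(17.03/4.00) = √4.258 = 2.063.
So the volume for He is 3.49 × 2.063 = 7.20 L.

7.20 L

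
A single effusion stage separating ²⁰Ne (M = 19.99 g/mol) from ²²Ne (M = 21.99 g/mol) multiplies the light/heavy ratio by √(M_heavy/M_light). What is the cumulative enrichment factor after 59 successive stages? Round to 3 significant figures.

The single-stage factor is √(M_heavy/M_light), so 59 stages give [√(21.99/19.99)]^59 = (21.99/19.99)^(59/2).
= 1.10005^(59/2) = 16.7.

16.7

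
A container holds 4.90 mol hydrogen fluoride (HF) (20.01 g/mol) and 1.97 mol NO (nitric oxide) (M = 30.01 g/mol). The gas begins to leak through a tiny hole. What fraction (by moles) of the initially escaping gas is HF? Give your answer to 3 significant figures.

Each component's effusion rate ∝ (its partial pressure)·(1/√M) ∝ n_i/√M_i.
Mole fraction of HF in the effusate = (n_HF/√M_HF) / (n_HF/√M_HF + n_NO/√M_NO)
= (4.90/√20.01) / (4.90/√20.01 + 1.97/√30.01) = 1.095/(1.095 + 0.3596) = 0.753.

0.753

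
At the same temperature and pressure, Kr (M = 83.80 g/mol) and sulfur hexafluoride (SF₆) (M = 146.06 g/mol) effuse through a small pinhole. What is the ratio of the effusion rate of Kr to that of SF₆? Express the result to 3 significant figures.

Since effusion rate ∝ 1/√M, rate_Kr/rate_SF₆ = √(M_SF₆/M_Kr) = √(146.06/83.80) = √1.743 = 1.32.

1.32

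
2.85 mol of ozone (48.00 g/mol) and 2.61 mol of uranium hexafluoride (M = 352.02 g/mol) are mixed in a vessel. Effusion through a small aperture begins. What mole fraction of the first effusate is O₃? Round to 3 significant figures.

The effusion rate of species i is ∝ p_i/√M_i ∝ n_i/√M_i.
So x_O₃ in the escaping gas = (n_O₃/√M_O₃) / Σ(n_i/√M_i)
= (2.85/√48.00) / (2.85/√48.00 + 2.61/√352.02) = 0.4114/(0.4114 + 0.1391) = 0.747.

0.747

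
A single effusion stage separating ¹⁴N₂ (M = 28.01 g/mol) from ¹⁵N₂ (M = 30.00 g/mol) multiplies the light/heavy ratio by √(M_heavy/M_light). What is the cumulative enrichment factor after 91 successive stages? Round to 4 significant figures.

The single-stage factor is √(M_heavy/M_light), so 91 stages give [√(30.00/28.01)]^91 = (30.00/28.01)^(91/2).
= 1.07105^(91/2) = 22.71.

22.71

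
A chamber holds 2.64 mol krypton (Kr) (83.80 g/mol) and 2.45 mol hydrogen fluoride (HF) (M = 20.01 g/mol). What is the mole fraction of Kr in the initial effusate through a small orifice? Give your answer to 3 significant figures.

0.345

Rate_i ∝ x_i/√M_i (Graham's law weighted by mole fraction), so the effusate composition follows n_i/√M_i.
So x_Kr in the escaping gas = (n_Kr/√M_Kr) / Σ(n_i/√M_i)
= (2.64/√83.80) / (2.64/√83.80 + 2.45/√20.01) = 0.2884/(0.2884 + 0.5477) = 0.345.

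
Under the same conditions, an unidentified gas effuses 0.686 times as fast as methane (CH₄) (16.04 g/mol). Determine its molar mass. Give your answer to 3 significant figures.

Since effusion rate ∝ 1/√M, rate_X/rate_CH₄ = √(M_CH₄/M_X).
0.686 = √(16.04/M_X)
M_X = 16.04 / 0.686² = 16.04 / 0.4706 = 34.1 g/mol

34.1 g/mol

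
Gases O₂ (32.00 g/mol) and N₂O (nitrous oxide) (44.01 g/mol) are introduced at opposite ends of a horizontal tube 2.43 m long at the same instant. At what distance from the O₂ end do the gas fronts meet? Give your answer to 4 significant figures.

The fronts meet when d_O₂ + d_N₂O = L with d_O₂/d_N₂O = √(M_N₂O/M_O₂) (Graham's law). Here √(M_N₂O/M_O₂) = √(44.01/32.00) = 1.173.
With d_O₂ + d_N₂O = 2.43 m, d_N₂O = 2.43/(1 + 1.173) = 1.118 m.
d_O₂ = 2.43 − 1.118 = 1.312 m.

1.312 m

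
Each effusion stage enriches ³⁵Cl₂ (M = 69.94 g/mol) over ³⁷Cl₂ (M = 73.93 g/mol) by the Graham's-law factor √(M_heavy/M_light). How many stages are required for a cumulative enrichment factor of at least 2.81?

Single-stage factor α = √(73.93/69.94), so ln α = ½ ln(1.05705) = 0.02774.
Need α^N ≥ 2.81 ⇒ N ≥ ln(2.81) / ln α = 1.033 / 0.02774 = 37.24.
So at least 38 stages are needed.

38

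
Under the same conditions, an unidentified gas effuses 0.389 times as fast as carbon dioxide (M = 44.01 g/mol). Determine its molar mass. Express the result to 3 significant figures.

291 g/mol

By Graham's law, rate_X/rate_CO₂ = √(M_CO₂/M_X).
0.389 = √(44.01/M_X)
M_X = 44.01 / 0.389² = 44.01 / 0.1513 = 291 g/mol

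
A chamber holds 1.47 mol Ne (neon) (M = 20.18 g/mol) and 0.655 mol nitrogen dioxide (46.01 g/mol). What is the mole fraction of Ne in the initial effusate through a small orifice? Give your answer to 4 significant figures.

0.7721

Rate_i ∝ x_i/√M_i (Graham's law weighted by mole fraction), so the effusate composition follows n_i/√M_i.
So x_Ne in the escaping gas = (n_Ne/√M_Ne) / Σ(n_i/√M_i)
= (1.47/√20.18) / (1.47/√20.18 + 0.655/√46.01) = 0.3272/(0.3272 + 0.09656) = 0.7721.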